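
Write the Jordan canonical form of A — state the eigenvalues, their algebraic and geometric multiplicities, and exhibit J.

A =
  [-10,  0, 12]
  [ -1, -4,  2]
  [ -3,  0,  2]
J_2(-4) ⊕ J_1(-4)

The characteristic polynomial is
  det(x·I − A) = x^3 + 12*x^2 + 48*x + 64 = (x + 4)^3

Eigenvalues and multiplicities (the geometric multiplicity of λ is n − rank(A − λI), which equals the number of Jordan blocks for λ):
  λ = -4: algebraic multiplicity = 3, geometric multiplicity = 2

Determining the block sizes for each eigenvalue:
  λ = -4: 2 blocks summing to 3 forces exactly one block of size 2 and the rest size 1 → block sizes [2, 1]

Assembling the blocks gives a Jordan form
J =
  [-4,  1,  0]
  [ 0, -4,  0]
  [ 0,  0, -4]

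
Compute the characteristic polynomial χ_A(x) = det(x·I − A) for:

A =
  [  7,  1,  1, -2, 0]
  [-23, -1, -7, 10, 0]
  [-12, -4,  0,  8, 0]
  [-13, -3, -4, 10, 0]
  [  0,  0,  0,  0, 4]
x^5 - 20*x^4 + 160*x^3 - 640*x^2 + 1280*x - 1024

Expanding det(x·I − A) (e.g. by cofactor expansion or by noting that A is similar to its Jordan form J, which has the same characteristic polynomial as A) gives
  χ_A(x) = x^5 - 20*x^4 + 160*x^3 - 640*x^2 + 1280*x - 1024
which factors as (x - 4)^5. The eigenvalues (with algebraic multiplicities) are λ = 4 with multiplicity 5.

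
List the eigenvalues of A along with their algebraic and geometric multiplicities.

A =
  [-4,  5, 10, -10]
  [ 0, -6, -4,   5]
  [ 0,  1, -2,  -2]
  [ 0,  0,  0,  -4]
λ = -4: alg = 4, geom = 2

Step 1 — factor the characteristic polynomial to read off the algebraic multiplicities:
  χ_A(x) = (x + 4)^4

Step 2 — compute geometric multiplicities via the rank-nullity identity g(λ) = n − rank(A − λI):
  rank(A − (-4)·I) = 2, so dim ker(A − (-4)·I) = n − 2 = 2

Summary:
  λ = -4: algebraic multiplicity = 4, geometric multiplicity = 2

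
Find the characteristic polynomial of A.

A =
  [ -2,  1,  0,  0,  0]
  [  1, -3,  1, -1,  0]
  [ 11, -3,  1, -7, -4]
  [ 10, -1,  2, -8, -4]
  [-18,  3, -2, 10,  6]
x^5 + 6*x^4 + 8*x^3 - 16*x^2 - 48*x - 32

Expanding det(x·I − A) (e.g. by cofactor expansion or by noting that A is similar to its Jordan form J, which has the same characteristic polynomial as A) gives
  χ_A(x) = x^5 + 6*x^4 + 8*x^3 - 16*x^2 - 48*x - 32
which factors as (x - 2)*(x + 2)^4. The eigenvalues (with algebraic multiplicities) are λ = -2 with multiplicity 4, λ = 2 with multiplicity 1.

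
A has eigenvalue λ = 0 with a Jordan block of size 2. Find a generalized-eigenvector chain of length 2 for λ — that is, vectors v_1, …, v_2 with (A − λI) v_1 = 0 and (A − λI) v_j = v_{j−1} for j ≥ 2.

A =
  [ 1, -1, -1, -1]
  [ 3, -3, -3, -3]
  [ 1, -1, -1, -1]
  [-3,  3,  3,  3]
A Jordan chain for λ = 0 of length 2:
v_1 = (1, 3, 1, -3)ᵀ
v_2 = (1, 0, 0, 0)ᵀ

Let N = A − (0)·I. We want v_2 with N^2 v_2 = 0 but N^1 v_2 ≠ 0; then v_{j-1} := N · v_j for j = 2, …, 2.

Pick v_2 = (1, 0, 0, 0)ᵀ.
Then v_1 = N · v_2 = (1, 3, 1, -3)ᵀ.

Sanity check: (A − (0)·I) v_1 = (0, 0, 0, 0)ᵀ = 0. ✓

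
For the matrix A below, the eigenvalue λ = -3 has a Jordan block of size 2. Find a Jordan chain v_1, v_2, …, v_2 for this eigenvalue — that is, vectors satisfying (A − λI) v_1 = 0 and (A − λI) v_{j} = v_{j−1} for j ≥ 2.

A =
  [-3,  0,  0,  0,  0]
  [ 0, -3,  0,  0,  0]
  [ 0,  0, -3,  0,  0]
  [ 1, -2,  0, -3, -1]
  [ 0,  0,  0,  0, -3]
A Jordan chain for λ = -3 of length 2:
v_1 = (0, 0, 0, 1, 0)ᵀ
v_2 = (1, 0, 0, 0, 0)ᵀ

Let N = A − (-3)·I. We want v_2 with N^2 v_2 = 0 but N^1 v_2 ≠ 0; then v_{j-1} := N · v_j for j = 2, …, 2.

Pick v_2 = (1, 0, 0, 0, 0)ᵀ.
Then v_1 = N · v_2 = (0, 0, 0, 1, 0)ᵀ.

Sanity check: (A − (-3)·I) v_1 = (0, 0, 0, 0, 0)ᵀ = 0. ✓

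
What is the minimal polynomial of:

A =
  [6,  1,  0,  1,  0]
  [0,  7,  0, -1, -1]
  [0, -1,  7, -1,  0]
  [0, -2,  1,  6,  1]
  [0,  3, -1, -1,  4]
x^3 - 18*x^2 + 108*x - 216

The characteristic polynomial is χ_A(x) = (x - 6)^5, so the eigenvalues are known. The minimal polynomial is
  m_A(x) = Π_λ (x − λ)^{k_λ}
where k_λ is the size of the *largest* Jordan block for λ (equivalently, the smallest k with (A − λI)^k v = 0 for every generalised eigenvector v of λ).

  λ = 6: largest Jordan block has size 3, contributing (x − 6)^3

So m_A(x) = (x - 6)^3 = x^3 - 18*x^2 + 108*x - 216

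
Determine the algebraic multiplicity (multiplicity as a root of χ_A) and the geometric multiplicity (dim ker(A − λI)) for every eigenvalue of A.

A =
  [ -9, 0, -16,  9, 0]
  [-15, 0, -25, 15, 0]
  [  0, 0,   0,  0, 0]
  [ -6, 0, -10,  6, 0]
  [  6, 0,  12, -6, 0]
λ = -3: alg = 1, geom = 1; λ = 0: alg = 4, geom = 3

Step 1 — factor the characteristic polynomial to read off the algebraic multiplicities:
  χ_A(x) = x^4*(x + 3)

Step 2 — compute geometric multiplicities via the rank-nullity identity g(λ) = n − rank(A − λI):
  rank(A − (-3)·I) = 4, so dim ker(A − (-3)·I) = n − 4 = 1
  rank(A − (0)·I) = 2, so dim ker(A − (0)·I) = n − 2 = 3

Summary:
  λ = -3: algebraic multiplicity = 1, geometric multiplicity = 1
  λ = 0: algebraic multiplicity = 4, geometric multiplicity = 3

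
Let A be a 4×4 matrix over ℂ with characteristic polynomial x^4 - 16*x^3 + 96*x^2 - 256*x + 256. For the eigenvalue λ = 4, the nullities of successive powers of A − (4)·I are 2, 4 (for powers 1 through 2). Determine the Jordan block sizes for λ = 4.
Block sizes for λ = 4: [2, 2]

From the dimensions of kernels of powers, the number of Jordan blocks of size at least j is d_j − d_{j−1} where d_j = dim ker(N^j) (with d_0 = 0). Computing the differences gives [2, 2].
The number of blocks of size exactly k is (#blocks of size ≥ k) − (#blocks of size ≥ k + 1), so the partition is: 2 block(s) of size 2.
In nonincreasing order the block sizes are [2, 2].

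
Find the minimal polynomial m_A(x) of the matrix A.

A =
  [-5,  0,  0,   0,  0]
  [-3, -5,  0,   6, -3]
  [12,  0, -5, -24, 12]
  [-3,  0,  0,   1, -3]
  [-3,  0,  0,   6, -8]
x^2 + 7*x + 10

The characteristic polynomial is χ_A(x) = (x + 2)*(x + 5)^4, so the eigenvalues are known. The minimal polynomial is
  m_A(x) = Π_λ (x − λ)^{k_λ}
where k_λ is the size of the *largest* Jordan block for λ (equivalently, the smallest k with (A − λI)^k v = 0 for every generalised eigenvector v of λ).

  λ = -5: largest Jordan block has size 1, contributing (x + 5)
  λ = -2: largest Jordan block has size 1, contributing (x + 2)

So m_A(x) = (x + 2)*(x + 5) = x^2 + 7*x + 10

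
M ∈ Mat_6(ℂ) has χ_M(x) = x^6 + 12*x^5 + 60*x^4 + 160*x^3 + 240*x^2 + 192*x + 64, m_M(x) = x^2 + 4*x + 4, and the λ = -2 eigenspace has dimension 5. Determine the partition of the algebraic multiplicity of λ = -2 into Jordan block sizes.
Block sizes for λ = -2: [2, 1, 1, 1, 1]

Step 1 — from the characteristic polynomial, algebraic multiplicity of λ = -2 is 6. From dim ker(M − (-2)·I) = 5, there are exactly 5 Jordan blocks for λ = -2.
Step 2 — from the minimal polynomial, the factor (x + 2)^2 tells us the largest block for λ = -2 has size 2.
Step 3 — with total size 6, 5 blocks, and largest block 2, the block sizes (in nonincreasing order) are [2, 1, 1, 1, 1].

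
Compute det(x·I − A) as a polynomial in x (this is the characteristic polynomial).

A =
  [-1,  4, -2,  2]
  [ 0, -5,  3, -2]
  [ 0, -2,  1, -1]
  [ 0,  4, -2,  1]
x^4 + 4*x^3 + 6*x^2 + 4*x + 1

Expanding det(x·I − A) (e.g. by cofactor expansion or by noting that A is similar to its Jordan form J, which has the same characteristic polynomial as A) gives
  χ_A(x) = x^4 + 4*x^3 + 6*x^2 + 4*x + 1
which factors as (x + 1)^4. The eigenvalues (with algebraic multiplicities) are λ = -1 with multiplicity 4.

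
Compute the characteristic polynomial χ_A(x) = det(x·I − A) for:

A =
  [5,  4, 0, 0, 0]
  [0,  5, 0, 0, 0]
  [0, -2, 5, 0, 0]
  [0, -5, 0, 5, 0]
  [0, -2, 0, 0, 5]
x^5 - 25*x^4 + 250*x^3 - 1250*x^2 + 3125*x - 3125

Expanding det(x·I − A) (e.g. by cofactor expansion or by noting that A is similar to its Jordan form J, which has the same characteristic polynomial as A) gives
  χ_A(x) = x^5 - 25*x^4 + 250*x^3 - 1250*x^2 + 3125*x - 3125
which factors as (x - 5)^5. The eigenvalues (with algebraic multiplicities) are λ = 5 with multiplicity 5.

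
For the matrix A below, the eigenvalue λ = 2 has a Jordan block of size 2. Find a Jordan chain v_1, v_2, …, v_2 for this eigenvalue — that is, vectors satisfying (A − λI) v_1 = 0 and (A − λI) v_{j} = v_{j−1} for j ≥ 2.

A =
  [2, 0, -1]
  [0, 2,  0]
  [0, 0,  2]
A Jordan chain for λ = 2 of length 2:
v_1 = (-1, 0, 0)ᵀ
v_2 = (0, 0, 1)ᵀ

Let N = A − (2)·I. We want v_2 with N^2 v_2 = 0 but N^1 v_2 ≠ 0; then v_{j-1} := N · v_j for j = 2, …, 2.

Pick v_2 = (0, 0, 1)ᵀ.
Then v_1 = N · v_2 = (-1, 0, 0)ᵀ.

Sanity check: (A − (2)·I) v_1 = (0, 0, 0)ᵀ = 0. ✓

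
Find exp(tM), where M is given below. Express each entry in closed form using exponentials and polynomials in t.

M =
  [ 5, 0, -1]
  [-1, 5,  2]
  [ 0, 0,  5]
e^{tM} =
  [exp(5*t), 0, -t*exp(5*t)]
  [-t*exp(5*t), exp(5*t), t^2*exp(5*t)/2 + 2*t*exp(5*t)]
  [0, 0, exp(5*t)]

Strategy: write M = P · J · P⁻¹ where J is a Jordan canonical form, so e^{tM} = P · e^{tJ} · P⁻¹, and e^{tJ} can be computed block-by-block.

M has Jordan form
J =
  [5, 1, 0]
  [0, 5, 1]
  [0, 0, 5]
(up to reordering of blocks).

Per-block formulas:
  For a 3×3 Jordan block J_3(5): exp(t · J_3(5)) = e^(5t)·(I + t·N + (t^2/2)·N^2), where N is the 3×3 nilpotent shift.

After assembling e^{tJ} and conjugating by P, we get:

e^{tM} =
  [exp(5*t), 0, -t*exp(5*t)]
  [-t*exp(5*t), exp(5*t), t^2*exp(5*t)/2 + 2*t*exp(5*t)]
  [0, 0, exp(5*t)]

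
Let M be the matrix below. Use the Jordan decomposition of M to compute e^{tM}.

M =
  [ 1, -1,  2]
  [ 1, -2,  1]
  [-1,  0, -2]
e^{tM} =
  [t^2*exp(-t)/2 + 2*t*exp(-t) + exp(-t), -t^2*exp(-t)/2 - t*exp(-t), t^2*exp(-t)/2 + 2*t*exp(-t)]
  [t*exp(-t), -t*exp(-t) + exp(-t), t*exp(-t)]
  [-t^2*exp(-t)/2 - t*exp(-t), t^2*exp(-t)/2, -t^2*exp(-t)/2 - t*exp(-t) + exp(-t)]

Strategy: write M = P · J · P⁻¹ where J is a Jordan canonical form, so e^{tM} = P · e^{tJ} · P⁻¹, and e^{tJ} can be computed block-by-block.

M has Jordan form
J =
  [-1,  1,  0]
  [ 0, -1,  1]
  [ 0,  0, -1]
(up to reordering of blocks).

Per-block formulas:
  For a 3×3 Jordan block J_3(-1): exp(t · J_3(-1)) = e^(-1t)·(I + t·N + (t^2/2)·N^2), where N is the 3×3 nilpotent shift.

After assembling e^{tJ} and conjugating by P, we get:

e^{tM} =
  [t^2*exp(-t)/2 + 2*t*exp(-t) + exp(-t), -t^2*exp(-t)/2 - t*exp(-t), t^2*exp(-t)/2 + 2*t*exp(-t)]
  [t*exp(-t), -t*exp(-t) + exp(-t), t*exp(-t)]
  [-t^2*exp(-t)/2 - t*exp(-t), t^2*exp(-t)/2, -t^2*exp(-t)/2 - t*exp(-t) + exp(-t)]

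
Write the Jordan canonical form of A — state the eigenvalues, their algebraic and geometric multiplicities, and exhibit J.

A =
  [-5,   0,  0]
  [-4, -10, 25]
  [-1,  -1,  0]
J_3(-5)

The characteristic polynomial is
  det(x·I − A) = x^3 + 15*x^2 + 75*x + 125 = (x + 5)^3

Eigenvalues and multiplicities (the geometric multiplicity of λ is n − rank(A − λI), which equals the number of Jordan blocks for λ):
  λ = -5: algebraic multiplicity = 3, geometric multiplicity = 1

Determining the block sizes for each eigenvalue:
  λ = -5: one block (gm = 1), so the single block has size am = 3 → block sizes [3]

Assembling the blocks gives a Jordan form
J =
  [-5,  1,  0]
  [ 0, -5,  1]
  [ 0,  0, -5]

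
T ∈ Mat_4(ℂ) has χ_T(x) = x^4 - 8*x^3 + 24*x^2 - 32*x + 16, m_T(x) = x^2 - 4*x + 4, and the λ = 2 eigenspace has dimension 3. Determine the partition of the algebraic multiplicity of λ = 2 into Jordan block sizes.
Block sizes for λ = 2: [2, 1, 1]

Step 1 — from the characteristic polynomial, algebraic multiplicity of λ = 2 is 4. From dim ker(T − (2)·I) = 3, there are exactly 3 Jordan blocks for λ = 2.
Step 2 — from the minimal polynomial, the factor (x − 2)^2 tells us the largest block for λ = 2 has size 2.
Step 3 — with total size 4, 3 blocks, and largest block 2, the block sizes (in nonincreasing order) are [2, 1, 1].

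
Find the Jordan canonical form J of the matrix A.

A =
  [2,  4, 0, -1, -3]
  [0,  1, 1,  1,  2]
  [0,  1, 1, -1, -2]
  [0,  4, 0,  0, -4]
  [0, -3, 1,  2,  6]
J_3(2) ⊕ J_2(2)

The characteristic polynomial is
  det(x·I − A) = x^5 - 10*x^4 + 40*x^3 - 80*x^2 + 80*x - 32 = (x - 2)^5

Eigenvalues and multiplicities (the geometric multiplicity of λ is n − rank(A − λI), which equals the number of Jordan blocks for λ):
  λ = 2: algebraic multiplicity = 5, geometric multiplicity = 2

Determining the block sizes for each eigenvalue:
  λ = 2: with am = 5 and gm = 2, the partition is not yet determined (e.g. several partitions of 5 into 2 parts exist). Let N = A − (2)·I. Computing rank(N^1) = 3, rank(N^2) = 1, rank(N^3) = 0; the number of blocks of size ≥ j is rank(N^{j−1}) − rank(N^j), giving [2, 2, 1]. So we have 1 block(s) of size 3, 1 block(s) of size 2 → block sizes [3, 2]

Assembling the blocks gives a Jordan form
J =
  [2, 1, 0, 0, 0]
  [0, 2, 1, 0, 0]
  [0, 0, 2, 0, 0]
  [0, 0, 0, 2, 1]
  [0, 0, 0, 0, 2]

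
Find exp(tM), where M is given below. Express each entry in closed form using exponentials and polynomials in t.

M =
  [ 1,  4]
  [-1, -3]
e^{tM} =
  [2*t*exp(-t) + exp(-t), 4*t*exp(-t)]
  [-t*exp(-t), -2*t*exp(-t) + exp(-t)]

Strategy: write M = P · J · P⁻¹ where J is a Jordan canonical form, so e^{tM} = P · e^{tJ} · P⁻¹, and e^{tJ} can be computed block-by-block.

M has Jordan form
J =
  [-1,  1]
  [ 0, -1]
(up to reordering of blocks).

Per-block formulas:
  For a 2×2 Jordan block J_2(-1): exp(t · J_2(-1)) = e^(-1t)·(I + t·N), where N is the 2×2 nilpotent shift.

After assembling e^{tJ} and conjugating by P, we get:

e^{tM} =
  [2*t*exp(-t) + exp(-t), 4*t*exp(-t)]
  [-t*exp(-t), -2*t*exp(-t) + exp(-t)]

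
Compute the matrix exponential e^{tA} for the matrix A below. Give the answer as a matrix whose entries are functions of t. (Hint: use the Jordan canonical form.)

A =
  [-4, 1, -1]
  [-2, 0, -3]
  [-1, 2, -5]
e^{tA} =
  [-t*exp(-3*t) + exp(-3*t), t*exp(-3*t), -t*exp(-3*t)]
  [-t^2*exp(-3*t)/2 - 2*t*exp(-3*t), t^2*exp(-3*t)/2 + 3*t*exp(-3*t) + exp(-3*t), -t^2*exp(-3*t)/2 - 3*t*exp(-3*t)]
  [-t^2*exp(-3*t)/2 - t*exp(-3*t), t^2*exp(-3*t)/2 + 2*t*exp(-3*t), -t^2*exp(-3*t)/2 - 2*t*exp(-3*t) + exp(-3*t)]

Strategy: write A = P · J · P⁻¹ where J is a Jordan canonical form, so e^{tA} = P · e^{tJ} · P⁻¹, and e^{tJ} can be computed block-by-block.

A has Jordan form
J =
  [-3,  1,  0]
  [ 0, -3,  1]
  [ 0,  0, -3]
(up to reordering of blocks).

Per-block formulas:
  For a 3×3 Jordan block J_3(-3): exp(t · J_3(-3)) = e^(-3t)·(I + t·N + (t^2/2)·N^2), where N is the 3×3 nilpotent shift.

After assembling e^{tJ} and conjugating by P, we get:

e^{tA} =
  [-t*exp(-3*t) + exp(-3*t), t*exp(-3*t), -t*exp(-3*t)]
  [-t^2*exp(-3*t)/2 - 2*t*exp(-3*t), t^2*exp(-3*t)/2 + 3*t*exp(-3*t) + exp(-3*t), -t^2*exp(-3*t)/2 - 3*t*exp(-3*t)]
  [-t^2*exp(-3*t)/2 - t*exp(-3*t), t^2*exp(-3*t)/2 + 2*t*exp(-3*t), -t^2*exp(-3*t)/2 - 2*t*exp(-3*t) + exp(-3*t)]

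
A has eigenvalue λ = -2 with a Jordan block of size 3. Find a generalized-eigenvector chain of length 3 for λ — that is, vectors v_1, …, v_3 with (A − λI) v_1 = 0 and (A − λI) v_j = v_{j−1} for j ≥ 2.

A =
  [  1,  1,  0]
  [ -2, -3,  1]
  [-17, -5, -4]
A Jordan chain for λ = -2 of length 3:
v_1 = (7, -21, -7)ᵀ
v_2 = (3, -2, -17)ᵀ
v_3 = (1, 0, 0)ᵀ

Let N = A − (-2)·I. We want v_3 with N^3 v_3 = 0 but N^2 v_3 ≠ 0; then v_{j-1} := N · v_j for j = 3, …, 2.

Pick v_3 = (1, 0, 0)ᵀ.
Then v_2 = N · v_3 = (3, -2, -17)ᵀ.
Then v_1 = N · v_2 = (7, -21, -7)ᵀ.

Sanity check: (A − (-2)·I) v_1 = (0, 0, 0)ᵀ = 0. ✓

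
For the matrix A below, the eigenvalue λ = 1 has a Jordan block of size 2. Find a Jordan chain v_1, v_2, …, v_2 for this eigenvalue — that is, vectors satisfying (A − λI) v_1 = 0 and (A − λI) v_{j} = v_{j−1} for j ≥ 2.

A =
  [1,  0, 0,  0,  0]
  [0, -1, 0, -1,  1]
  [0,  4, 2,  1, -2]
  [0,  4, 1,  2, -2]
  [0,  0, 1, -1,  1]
A Jordan chain for λ = 1 of length 2:
v_1 = (0, -2, 4, 4, 0)ᵀ
v_2 = (0, 1, 0, 0, 0)ᵀ

Let N = A − (1)·I. We want v_2 with N^2 v_2 = 0 but N^1 v_2 ≠ 0; then v_{j-1} := N · v_j for j = 2, …, 2.

Pick v_2 = (0, 1, 0, 0, 0)ᵀ.
Then v_1 = N · v_2 = (0, -2, 4, 4, 0)ᵀ.

Sanity check: (A − (1)·I) v_1 = (0, 0, 0, 0, 0)ᵀ = 0. ✓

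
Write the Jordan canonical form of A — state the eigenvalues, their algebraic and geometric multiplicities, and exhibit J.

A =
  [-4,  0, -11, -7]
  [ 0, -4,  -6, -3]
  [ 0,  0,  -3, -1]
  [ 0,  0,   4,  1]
J_1(-4) ⊕ J_1(-4) ⊕ J_2(-1)

The characteristic polynomial is
  det(x·I − A) = x^4 + 10*x^3 + 33*x^2 + 40*x + 16 = (x + 1)^2*(x + 4)^2

Eigenvalues and multiplicities (the geometric multiplicity of λ is n − rank(A − λI), which equals the number of Jordan blocks for λ):
  λ = -4: algebraic multiplicity = 2, geometric multiplicity = 2
  λ = -1: algebraic multiplicity = 2, geometric multiplicity = 1

Determining the block sizes for each eigenvalue:
  λ = -4: gm = am = 2, so every block has size 1 → block sizes [1, 1]
  λ = -1: one block (gm = 1), so the single block has size am = 2 → block sizes [2]

Assembling the blocks gives a Jordan form
J =
  [-4,  0,  0,  0]
  [ 0, -4,  0,  0]
  [ 0,  0, -1,  1]
  [ 0,  0,  0, -1]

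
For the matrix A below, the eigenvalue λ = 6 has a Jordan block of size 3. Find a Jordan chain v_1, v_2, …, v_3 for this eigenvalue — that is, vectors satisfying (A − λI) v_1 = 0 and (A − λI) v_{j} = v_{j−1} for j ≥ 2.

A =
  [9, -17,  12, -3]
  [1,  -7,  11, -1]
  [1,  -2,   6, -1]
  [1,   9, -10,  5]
A Jordan chain for λ = 6 of length 3:
v_1 = (1, 0, 0, 1)ᵀ
v_2 = (3, 1, 1, 1)ᵀ
v_3 = (1, 0, 0, 0)ᵀ

Let N = A − (6)·I. We want v_3 with N^3 v_3 = 0 but N^2 v_3 ≠ 0; then v_{j-1} := N · v_j for j = 3, …, 2.

Pick v_3 = (1, 0, 0, 0)ᵀ.
Then v_2 = N · v_3 = (3, 1, 1, 1)ᵀ.
Then v_1 = N · v_2 = (1, 0, 0, 1)ᵀ.

Sanity check: (A − (6)·I) v_1 = (0, 0, 0, 0)ᵀ = 0. ✓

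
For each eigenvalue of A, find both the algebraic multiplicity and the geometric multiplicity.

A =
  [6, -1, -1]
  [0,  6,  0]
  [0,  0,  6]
λ = 6: alg = 3, geom = 2

Step 1 — factor the characteristic polynomial to read off the algebraic multiplicities:
  χ_A(x) = (x - 6)^3

Step 2 — compute geometric multiplicities via the rank-nullity identity g(λ) = n − rank(A − λI):
  rank(A − (6)·I) = 1, so dim ker(A − (6)·I) = n − 1 = 2

Summary:
  λ = 6: algebraic multiplicity = 3, geometric multiplicity = 2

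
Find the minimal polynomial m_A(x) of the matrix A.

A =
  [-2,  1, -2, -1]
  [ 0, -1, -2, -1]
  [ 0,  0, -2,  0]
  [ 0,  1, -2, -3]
x^2 + 4*x + 4

The characteristic polynomial is χ_A(x) = (x + 2)^4, so the eigenvalues are known. The minimal polynomial is
  m_A(x) = Π_λ (x − λ)^{k_λ}
where k_λ is the size of the *largest* Jordan block for λ (equivalently, the smallest k with (A − λI)^k v = 0 for every generalised eigenvector v of λ).

  λ = -2: largest Jordan block has size 2, contributing (x + 2)^2

So m_A(x) = (x + 2)^2 = x^2 + 4*x + 4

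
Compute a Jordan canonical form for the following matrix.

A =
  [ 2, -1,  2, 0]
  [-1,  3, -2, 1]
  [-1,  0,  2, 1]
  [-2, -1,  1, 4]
J_1(2) ⊕ J_3(3)

The characteristic polynomial is
  det(x·I − A) = x^4 - 11*x^3 + 45*x^2 - 81*x + 54 = (x - 3)^3*(x - 2)

Eigenvalues and multiplicities (the geometric multiplicity of λ is n − rank(A − λI), which equals the number of Jordan blocks for λ):
  λ = 2: algebraic multiplicity = 1, geometric multiplicity = 1
  λ = 3: algebraic multiplicity = 3, geometric multiplicity = 1

Determining the block sizes for each eigenvalue:
  λ = 2: one block (gm = 1), so the single block has size am = 1 → block sizes [1]
  λ = 3: one block (gm = 1), so the single block has size am = 3 → block sizes [3]

Assembling the blocks gives a Jordan form
J =
  [2, 0, 0, 0]
  [0, 3, 1, 0]
  [0, 0, 3, 1]
  [0, 0, 0, 3]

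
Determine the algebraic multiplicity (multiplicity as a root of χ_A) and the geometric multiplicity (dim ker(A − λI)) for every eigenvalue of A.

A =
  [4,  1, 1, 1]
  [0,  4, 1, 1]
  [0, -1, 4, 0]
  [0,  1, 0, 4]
λ = 4: alg = 4, geom = 2

Step 1 — factor the characteristic polynomial to read off the algebraic multiplicities:
  χ_A(x) = (x - 4)^4

Step 2 — compute geometric multiplicities via the rank-nullity identity g(λ) = n − rank(A − λI):
  rank(A − (4)·I) = 2, so dim ker(A − (4)·I) = n − 2 = 2

Summary:
  λ = 4: algebraic multiplicity = 4, geometric multiplicity = 2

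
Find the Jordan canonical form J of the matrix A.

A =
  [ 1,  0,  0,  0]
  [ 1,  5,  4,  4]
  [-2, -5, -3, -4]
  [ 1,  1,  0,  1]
J_3(1) ⊕ J_1(1)

The characteristic polynomial is
  det(x·I − A) = x^4 - 4*x^3 + 6*x^2 - 4*x + 1 = (x - 1)^4

Eigenvalues and multiplicities (the geometric multiplicity of λ is n − rank(A − λI), which equals the number of Jordan blocks for λ):
  λ = 1: algebraic multiplicity = 4, geometric multiplicity = 2

Determining the block sizes for each eigenvalue:
  λ = 1: with am = 4 and gm = 2, the partition is not yet determined (e.g. several partitions of 4 into 2 parts exist). Let N = A − (1)·I. Computing rank(N^1) = 2, rank(N^2) = 1, rank(N^3) = 0; the number of blocks of size ≥ j is rank(N^{j−1}) − rank(N^j), giving [2, 1, 1]. So we have 1 block(s) of size 3, 1 block(s) of size 1 → block sizes [3, 1]

Assembling the blocks gives a Jordan form
J =
  [1, 1, 0, 0]
  [0, 1, 1, 0]
  [0, 0, 1, 0]
  [0, 0, 0, 1]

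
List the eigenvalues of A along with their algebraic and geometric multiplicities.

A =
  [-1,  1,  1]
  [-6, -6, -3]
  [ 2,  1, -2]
λ = -3: alg = 3, geom = 2

Step 1 — factor the characteristic polynomial to read off the algebraic multiplicities:
  χ_A(x) = (x + 3)^3

Step 2 — compute geometric multiplicities via the rank-nullity identity g(λ) = n − rank(A − λI):
  rank(A − (-3)·I) = 1, so dim ker(A − (-3)·I) = n − 1 = 2

Summary:
  λ = -3: algebraic multiplicity = 3, geometric multiplicity = 2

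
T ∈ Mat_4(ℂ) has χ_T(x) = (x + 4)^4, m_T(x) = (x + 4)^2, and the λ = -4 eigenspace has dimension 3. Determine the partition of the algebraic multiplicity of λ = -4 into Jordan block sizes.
Block sizes for λ = -4: [2, 1, 1]

Step 1 — from the characteristic polynomial, algebraic multiplicity of λ = -4 is 4. From dim ker(T − (-4)·I) = 3, there are exactly 3 Jordan blocks for λ = -4.
Step 2 — from the minimal polynomial, the factor (x + 4)^2 tells us the largest block for λ = -4 has size 2.
Step 3 — with total size 4, 3 blocks, and largest block 2, the block sizes (in nonincreasing order) are [2, 1, 1].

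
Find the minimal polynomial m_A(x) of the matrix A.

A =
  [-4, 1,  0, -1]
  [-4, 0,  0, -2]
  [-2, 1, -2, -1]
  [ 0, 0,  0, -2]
x^2 + 4*x + 4

The characteristic polynomial is χ_A(x) = (x + 2)^4, so the eigenvalues are known. The minimal polynomial is
  m_A(x) = Π_λ (x − λ)^{k_λ}
where k_λ is the size of the *largest* Jordan block for λ (equivalently, the smallest k with (A − λI)^k v = 0 for every generalised eigenvector v of λ).

  λ = -2: largest Jordan block has size 2, contributing (x + 2)^2

So m_A(x) = (x + 2)^2 = x^2 + 4*x + 4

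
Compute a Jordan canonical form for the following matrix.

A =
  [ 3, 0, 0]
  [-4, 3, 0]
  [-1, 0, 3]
J_2(3) ⊕ J_1(3)

The characteristic polynomial is
  det(x·I − A) = x^3 - 9*x^2 + 27*x - 27 = (x - 3)^3

Eigenvalues and multiplicities (the geometric multiplicity of λ is n − rank(A − λI), which equals the number of Jordan blocks for λ):
  λ = 3: algebraic multiplicity = 3, geometric multiplicity = 2

Determining the block sizes for each eigenvalue:
  λ = 3: 2 blocks summing to 3 forces exactly one block of size 2 and the rest size 1 → block sizes [2, 1]

Assembling the blocks gives a Jordan form
J =
  [3, 1, 0]
  [0, 3, 0]
  [0, 0, 3]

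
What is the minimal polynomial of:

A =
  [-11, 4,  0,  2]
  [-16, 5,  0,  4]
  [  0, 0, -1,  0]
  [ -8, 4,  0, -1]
x^2 + 4*x + 3

The characteristic polynomial is χ_A(x) = (x + 1)^2*(x + 3)^2, so the eigenvalues are known. The minimal polynomial is
  m_A(x) = Π_λ (x − λ)^{k_λ}
where k_λ is the size of the *largest* Jordan block for λ (equivalently, the smallest k with (A − λI)^k v = 0 for every generalised eigenvector v of λ).

  λ = -3: largest Jordan block has size 1, contributing (x + 3)
  λ = -1: largest Jordan block has size 1, contributing (x + 1)

So m_A(x) = (x + 1)*(x + 3) = x^2 + 4*x + 3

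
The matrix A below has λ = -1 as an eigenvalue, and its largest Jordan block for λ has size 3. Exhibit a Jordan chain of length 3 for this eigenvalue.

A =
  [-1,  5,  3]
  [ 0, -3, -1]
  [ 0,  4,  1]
A Jordan chain for λ = -1 of length 3:
v_1 = (2, 0, 0)ᵀ
v_2 = (5, -2, 4)ᵀ
v_3 = (0, 1, 0)ᵀ

Let N = A − (-1)·I. We want v_3 with N^3 v_3 = 0 but N^2 v_3 ≠ 0; then v_{j-1} := N · v_j for j = 3, …, 2.

Pick v_3 = (0, 1, 0)ᵀ.
Then v_2 = N · v_3 = (5, -2, 4)ᵀ.
Then v_1 = N · v_2 = (2, 0, 0)ᵀ.

Sanity check: (A − (-1)·I) v_1 = (0, 0, 0)ᵀ = 0. ✓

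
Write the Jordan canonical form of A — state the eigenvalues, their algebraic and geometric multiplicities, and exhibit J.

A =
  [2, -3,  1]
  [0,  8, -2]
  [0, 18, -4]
J_2(2) ⊕ J_1(2)

The characteristic polynomial is
  det(x·I − A) = x^3 - 6*x^2 + 12*x - 8 = (x - 2)^3

Eigenvalues and multiplicities (the geometric multiplicity of λ is n − rank(A − λI), which equals the number of Jordan blocks for λ):
  λ = 2: algebraic multiplicity = 3, geometric multiplicity = 2

Determining the block sizes for each eigenvalue:
  λ = 2: 2 blocks summing to 3 forces exactly one block of size 2 and the rest size 1 → block sizes [2, 1]

Assembling the blocks gives a Jordan form
J =
  [2, 1, 0]
  [0, 2, 0]
  [0, 0, 2]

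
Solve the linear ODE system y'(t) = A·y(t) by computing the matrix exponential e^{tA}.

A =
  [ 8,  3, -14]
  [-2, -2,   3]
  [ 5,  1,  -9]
e^{tA} =
  [5*t^2*exp(-t)/2 + 9*t*exp(-t) + exp(-t), 5*t^2*exp(-t) + 3*t*exp(-t), -5*t^2*exp(-t)/2 - 14*t*exp(-t)]
  [-t^2*exp(-t)/2 - 2*t*exp(-t), -t^2*exp(-t) - t*exp(-t) + exp(-t), t^2*exp(-t)/2 + 3*t*exp(-t)]
  [3*t^2*exp(-t)/2 + 5*t*exp(-t), 3*t^2*exp(-t) + t*exp(-t), -3*t^2*exp(-t)/2 - 8*t*exp(-t) + exp(-t)]

Strategy: write A = P · J · P⁻¹ where J is a Jordan canonical form, so e^{tA} = P · e^{tJ} · P⁻¹, and e^{tJ} can be computed block-by-block.

A has Jordan form
J =
  [-1,  1,  0]
  [ 0, -1,  1]
  [ 0,  0, -1]
(up to reordering of blocks).

Per-block formulas:
  For a 3×3 Jordan block J_3(-1): exp(t · J_3(-1)) = e^(-1t)·(I + t·N + (t^2/2)·N^2), where N is the 3×3 nilpotent shift.

After assembling e^{tJ} and conjugating by P, we get:

e^{tA} =
  [5*t^2*exp(-t)/2 + 9*t*exp(-t) + exp(-t), 5*t^2*exp(-t) + 3*t*exp(-t), -5*t^2*exp(-t)/2 - 14*t*exp(-t)]
  [-t^2*exp(-t)/2 - 2*t*exp(-t), -t^2*exp(-t) - t*exp(-t) + exp(-t), t^2*exp(-t)/2 + 3*t*exp(-t)]
  [3*t^2*exp(-t)/2 + 5*t*exp(-t), 3*t^2*exp(-t) + t*exp(-t), -3*t^2*exp(-t)/2 - 8*t*exp(-t) + exp(-t)]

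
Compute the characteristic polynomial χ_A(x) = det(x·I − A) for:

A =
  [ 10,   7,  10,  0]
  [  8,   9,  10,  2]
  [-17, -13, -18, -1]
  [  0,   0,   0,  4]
x^4 - 5*x^3 - 4*x^2 + 44*x - 48

Expanding det(x·I − A) (e.g. by cofactor expansion or by noting that A is similar to its Jordan form J, which has the same characteristic polynomial as A) gives
  χ_A(x) = x^4 - 5*x^3 - 4*x^2 + 44*x - 48
which factors as (x - 4)*(x - 2)^2*(x + 3). The eigenvalues (with algebraic multiplicities) are λ = -3 with multiplicity 1, λ = 2 with multiplicity 2, λ = 4 with multiplicity 1.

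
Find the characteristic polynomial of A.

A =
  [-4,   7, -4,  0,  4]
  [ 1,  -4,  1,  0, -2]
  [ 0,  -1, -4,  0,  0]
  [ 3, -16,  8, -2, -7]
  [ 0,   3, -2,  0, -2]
x^5 + 16*x^4 + 100*x^3 + 304*x^2 + 448*x + 256

Expanding det(x·I − A) (e.g. by cofactor expansion or by noting that A is similar to its Jordan form J, which has the same characteristic polynomial as A) gives
  χ_A(x) = x^5 + 16*x^4 + 100*x^3 + 304*x^2 + 448*x + 256
which factors as (x + 2)^2*(x + 4)^3. The eigenvalues (with algebraic multiplicities) are λ = -4 with multiplicity 3, λ = -2 with multiplicity 2.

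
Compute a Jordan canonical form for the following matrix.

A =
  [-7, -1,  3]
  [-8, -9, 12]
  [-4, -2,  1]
J_2(-5) ⊕ J_1(-5)

The characteristic polynomial is
  det(x·I − A) = x^3 + 15*x^2 + 75*x + 125 = (x + 5)^3

Eigenvalues and multiplicities (the geometric multiplicity of λ is n − rank(A − λI), which equals the number of Jordan blocks for λ):
  λ = -5: algebraic multiplicity = 3, geometric multiplicity = 2

Determining the block sizes for each eigenvalue:
  λ = -5: 2 blocks summing to 3 forces exactly one block of size 2 and the rest size 1 → block sizes [2, 1]

Assembling the blocks gives a Jordan form
J =
  [-5,  1,  0]
  [ 0, -5,  0]
  [ 0,  0, -5]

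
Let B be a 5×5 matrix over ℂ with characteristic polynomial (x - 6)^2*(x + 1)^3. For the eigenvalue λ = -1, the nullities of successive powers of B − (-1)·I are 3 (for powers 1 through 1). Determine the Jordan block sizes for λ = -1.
Block sizes for λ = -1: [1, 1, 1]

From the dimensions of kernels of powers, the number of Jordan blocks of size at least j is d_j − d_{j−1} where d_j = dim ker(N^j) (with d_0 = 0). Computing the differences gives [3].
The number of blocks of size exactly k is (#blocks of size ≥ k) − (#blocks of size ≥ k + 1), so the partition is: 3 block(s) of size 1.
In nonincreasing order the block sizes are [1, 1, 1].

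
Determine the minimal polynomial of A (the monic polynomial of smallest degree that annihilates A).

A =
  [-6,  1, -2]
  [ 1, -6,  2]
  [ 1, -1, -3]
x^2 + 10*x + 25

The characteristic polynomial is χ_A(x) = (x + 5)^3, so the eigenvalues are known. The minimal polynomial is
  m_A(x) = Π_λ (x − λ)^{k_λ}
where k_λ is the size of the *largest* Jordan block for λ (equivalently, the smallest k with (A − λI)^k v = 0 for every generalised eigenvector v of λ).

  λ = -5: largest Jordan block has size 2, contributing (x + 5)^2

So m_A(x) = (x + 5)^2 = x^2 + 10*x + 25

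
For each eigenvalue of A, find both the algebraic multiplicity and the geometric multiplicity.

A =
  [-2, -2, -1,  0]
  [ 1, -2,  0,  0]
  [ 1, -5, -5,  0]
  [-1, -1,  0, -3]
λ = -3: alg = 4, geom = 2

Step 1 — factor the characteristic polynomial to read off the algebraic multiplicities:
  χ_A(x) = (x + 3)^4

Step 2 — compute geometric multiplicities via the rank-nullity identity g(λ) = n − rank(A − λI):
  rank(A − (-3)·I) = 2, so dim ker(A − (-3)·I) = n − 2 = 2

Summary:
  λ = -3: algebraic multiplicity = 4, geometric multiplicity = 2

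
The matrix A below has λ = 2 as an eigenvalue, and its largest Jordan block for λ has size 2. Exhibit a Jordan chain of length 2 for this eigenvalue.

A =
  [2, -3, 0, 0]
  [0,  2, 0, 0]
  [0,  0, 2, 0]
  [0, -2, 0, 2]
A Jordan chain for λ = 2 of length 2:
v_1 = (-3, 0, 0, -2)ᵀ
v_2 = (0, 1, 0, 0)ᵀ

Let N = A − (2)·I. We want v_2 with N^2 v_2 = 0 but N^1 v_2 ≠ 0; then v_{j-1} := N · v_j for j = 2, …, 2.

Pick v_2 = (0, 1, 0, 0)ᵀ.
Then v_1 = N · v_2 = (-3, 0, 0, -2)ᵀ.

Sanity check: (A − (2)·I) v_1 = (0, 0, 0, 0)ᵀ = 0. ✓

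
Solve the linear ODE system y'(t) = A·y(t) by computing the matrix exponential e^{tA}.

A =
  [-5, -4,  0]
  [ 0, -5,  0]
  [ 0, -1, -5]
e^{tA} =
  [exp(-5*t), -4*t*exp(-5*t), 0]
  [0, exp(-5*t), 0]
  [0, -t*exp(-5*t), exp(-5*t)]

Strategy: write A = P · J · P⁻¹ where J is a Jordan canonical form, so e^{tA} = P · e^{tJ} · P⁻¹, and e^{tJ} can be computed block-by-block.

A has Jordan form
J =
  [-5,  1,  0]
  [ 0, -5,  0]
  [ 0,  0, -5]
(up to reordering of blocks).

Per-block formulas:
  For a 1×1 block at λ = -5: exp(t · [-5]) = [e^(-5t)].
  For a 2×2 Jordan block J_2(-5): exp(t · J_2(-5)) = e^(-5t)·(I + t·N), where N is the 2×2 nilpotent shift.

After assembling e^{tJ} and conjugating by P, we get:

e^{tA} =
  [exp(-5*t), -4*t*exp(-5*t), 0]
  [0, exp(-5*t), 0]
  [0, -t*exp(-5*t), exp(-5*t)]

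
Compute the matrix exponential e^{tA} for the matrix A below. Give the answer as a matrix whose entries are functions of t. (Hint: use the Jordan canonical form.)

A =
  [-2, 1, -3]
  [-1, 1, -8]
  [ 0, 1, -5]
e^{tA} =
  [-t^2*exp(-2*t)/2 + exp(-2*t), t*exp(-2*t), t^2*exp(-2*t)/2 - 3*t*exp(-2*t)]
  [-3*t^2*exp(-2*t)/2 - t*exp(-2*t), 3*t*exp(-2*t) + exp(-2*t), 3*t^2*exp(-2*t)/2 - 8*t*exp(-2*t)]
  [-t^2*exp(-2*t)/2, t*exp(-2*t), t^2*exp(-2*t)/2 - 3*t*exp(-2*t) + exp(-2*t)]

Strategy: write A = P · J · P⁻¹ where J is a Jordan canonical form, so e^{tA} = P · e^{tJ} · P⁻¹, and e^{tJ} can be computed block-by-block.

A has Jordan form
J =
  [-2,  1,  0]
  [ 0, -2,  1]
  [ 0,  0, -2]
(up to reordering of blocks).

Per-block formulas:
  For a 3×3 Jordan block J_3(-2): exp(t · J_3(-2)) = e^(-2t)·(I + t·N + (t^2/2)·N^2), where N is the 3×3 nilpotent shift.

After assembling e^{tJ} and conjugating by P, we get:

e^{tA} =
  [-t^2*exp(-2*t)/2 + exp(-2*t), t*exp(-2*t), t^2*exp(-2*t)/2 - 3*t*exp(-2*t)]
  [-3*t^2*exp(-2*t)/2 - t*exp(-2*t), 3*t*exp(-2*t) + exp(-2*t), 3*t^2*exp(-2*t)/2 - 8*t*exp(-2*t)]
  [-t^2*exp(-2*t)/2, t*exp(-2*t), t^2*exp(-2*t)/2 - 3*t*exp(-2*t) + exp(-2*t)]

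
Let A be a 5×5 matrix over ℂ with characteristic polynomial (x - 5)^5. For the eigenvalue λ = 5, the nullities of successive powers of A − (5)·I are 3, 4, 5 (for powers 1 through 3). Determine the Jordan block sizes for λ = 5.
Block sizes for λ = 5: [3, 1, 1]

From the dimensions of kernels of powers, the number of Jordan blocks of size at least j is d_j − d_{j−1} where d_j = dim ker(N^j) (with d_0 = 0). Computing the differences gives [3, 1, 1].
The number of blocks of size exactly k is (#blocks of size ≥ k) − (#blocks of size ≥ k + 1), so the partition is: 2 block(s) of size 1, 1 block(s) of size 3.
In nonincreasing order the block sizes are [3, 1, 1].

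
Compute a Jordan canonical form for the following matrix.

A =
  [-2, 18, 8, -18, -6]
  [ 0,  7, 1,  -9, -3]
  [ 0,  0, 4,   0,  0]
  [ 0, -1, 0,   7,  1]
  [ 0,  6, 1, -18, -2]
J_1(-2) ⊕ J_2(4) ⊕ J_2(4)

The characteristic polynomial is
  det(x·I − A) = x^5 - 14*x^4 + 64*x^3 - 64*x^2 - 256*x + 512 = (x - 4)^4*(x + 2)

Eigenvalues and multiplicities (the geometric multiplicity of λ is n − rank(A − λI), which equals the number of Jordan blocks for λ):
  λ = -2: algebraic multiplicity = 1, geometric multiplicity = 1
  λ = 4: algebraic multiplicity = 4, geometric multiplicity = 2

Determining the block sizes for each eigenvalue:
  λ = -2: one block (gm = 1), so the single block has size am = 1 → block sizes [1]
  λ = 4: with am = 4 and gm = 2, the partition is not yet determined (e.g. several partitions of 4 into 2 parts exist). Let N = A − (4)·I. Computing rank(N^1) = 3, rank(N^2) = 1; the number of blocks of size ≥ j is rank(N^{j−1}) − rank(N^j), giving [2, 2]. So we have 2 block(s) of size 2 → block sizes [2, 2]

Assembling the blocks gives a Jordan form
J =
  [-2, 0, 0, 0, 0]
  [ 0, 4, 1, 0, 0]
  [ 0, 0, 4, 0, 0]
  [ 0, 0, 0, 4, 1]
  [ 0, 0, 0, 0, 4]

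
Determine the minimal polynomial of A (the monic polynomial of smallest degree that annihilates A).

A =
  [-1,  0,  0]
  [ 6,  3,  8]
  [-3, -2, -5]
x^2 + 2*x + 1

The characteristic polynomial is χ_A(x) = (x + 1)^3, so the eigenvalues are known. The minimal polynomial is
  m_A(x) = Π_λ (x − λ)^{k_λ}
where k_λ is the size of the *largest* Jordan block for λ (equivalently, the smallest k with (A − λI)^k v = 0 for every generalised eigenvector v of λ).

  λ = -1: largest Jordan block has size 2, contributing (x + 1)^2

So m_A(x) = (x + 1)^2 = x^2 + 2*x + 1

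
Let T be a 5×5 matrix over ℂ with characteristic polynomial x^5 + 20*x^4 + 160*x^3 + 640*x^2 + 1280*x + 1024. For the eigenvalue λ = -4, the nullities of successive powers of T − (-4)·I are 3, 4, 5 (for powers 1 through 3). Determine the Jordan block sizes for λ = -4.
Block sizes for λ = -4: [3, 1, 1]

From the dimensions of kernels of powers, the number of Jordan blocks of size at least j is d_j − d_{j−1} where d_j = dim ker(N^j) (with d_0 = 0). Computing the differences gives [3, 1, 1].
The number of blocks of size exactly k is (#blocks of size ≥ k) − (#blocks of size ≥ k + 1), so the partition is: 2 block(s) of size 1, 1 block(s) of size 3.
In nonincreasing order the block sizes are [3, 1, 1].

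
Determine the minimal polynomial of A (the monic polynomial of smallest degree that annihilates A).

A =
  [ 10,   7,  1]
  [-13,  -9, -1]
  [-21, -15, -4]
x^3 + 3*x^2 + 3*x + 1

The characteristic polynomial is χ_A(x) = (x + 1)^3, so the eigenvalues are known. The minimal polynomial is
  m_A(x) = Π_λ (x − λ)^{k_λ}
where k_λ is the size of the *largest* Jordan block for λ (equivalently, the smallest k with (A − λI)^k v = 0 for every generalised eigenvector v of λ).

  λ = -1: largest Jordan block has size 3, contributing (x + 1)^3

So m_A(x) = (x + 1)^3 = x^3 + 3*x^2 + 3*x + 1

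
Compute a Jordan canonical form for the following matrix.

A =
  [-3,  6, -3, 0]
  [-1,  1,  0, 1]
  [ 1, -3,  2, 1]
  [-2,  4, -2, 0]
J_3(0) ⊕ J_1(0)

The characteristic polynomial is
  det(x·I − A) = x^4

Eigenvalues and multiplicities (the geometric multiplicity of λ is n − rank(A − λI), which equals the number of Jordan blocks for λ):
  λ = 0: algebraic multiplicity = 4, geometric multiplicity = 2

Determining the block sizes for each eigenvalue:
  λ = 0: with am = 4 and gm = 2, the partition is not yet determined (e.g. several partitions of 4 into 2 parts exist). Let N = A − (0)·I. Computing rank(N^1) = 2, rank(N^2) = 1, rank(N^3) = 0; the number of blocks of size ≥ j is rank(N^{j−1}) − rank(N^j), giving [2, 1, 1]. So we have 1 block(s) of size 3, 1 block(s) of size 1 → block sizes [3, 1]

Assembling the blocks gives a Jordan form
J =
  [0, 1, 0, 0]
  [0, 0, 1, 0]
  [0, 0, 0, 0]
  [0, 0, 0, 0]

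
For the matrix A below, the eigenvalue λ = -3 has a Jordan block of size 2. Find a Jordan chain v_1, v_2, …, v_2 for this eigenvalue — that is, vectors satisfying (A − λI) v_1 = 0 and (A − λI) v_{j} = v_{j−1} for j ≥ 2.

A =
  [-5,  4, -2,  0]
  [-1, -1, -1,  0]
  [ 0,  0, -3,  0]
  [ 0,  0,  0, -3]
A Jordan chain for λ = -3 of length 2:
v_1 = (-2, -1, 0, 0)ᵀ
v_2 = (1, 0, 0, 0)ᵀ

Let N = A − (-3)·I. We want v_2 with N^2 v_2 = 0 but N^1 v_2 ≠ 0; then v_{j-1} := N · v_j for j = 2, …, 2.

Pick v_2 = (1, 0, 0, 0)ᵀ.
Then v_1 = N · v_2 = (-2, -1, 0, 0)ᵀ.

Sanity check: (A − (-3)·I) v_1 = (0, 0, 0, 0)ᵀ = 0. ✓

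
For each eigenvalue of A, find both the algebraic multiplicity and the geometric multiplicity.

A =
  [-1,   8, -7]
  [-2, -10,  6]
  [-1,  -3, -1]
λ = -4: alg = 3, geom = 1

Step 1 — factor the characteristic polynomial to read off the algebraic multiplicities:
  χ_A(x) = (x + 4)^3

Step 2 — compute geometric multiplicities via the rank-nullity identity g(λ) = n − rank(A − λI):
  rank(A − (-4)·I) = 2, so dim ker(A − (-4)·I) = n − 2 = 1

Summary:
  λ = -4: algebraic multiplicity = 3, geometric multiplicity = 1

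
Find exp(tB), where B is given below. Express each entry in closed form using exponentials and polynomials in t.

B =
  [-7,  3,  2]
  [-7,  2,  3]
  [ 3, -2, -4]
e^{tB} =
  [t^2*exp(-3*t)/2 - 4*t*exp(-3*t) + exp(-3*t), -t^2*exp(-3*t)/2 + 3*t*exp(-3*t), -t^2*exp(-3*t)/2 + 2*t*exp(-3*t)]
  [t^2*exp(-3*t) - 7*t*exp(-3*t), -t^2*exp(-3*t) + 5*t*exp(-3*t) + exp(-3*t), -t^2*exp(-3*t) + 3*t*exp(-3*t)]
  [-t^2*exp(-3*t)/2 + 3*t*exp(-3*t), t^2*exp(-3*t)/2 - 2*t*exp(-3*t), t^2*exp(-3*t)/2 - t*exp(-3*t) + exp(-3*t)]

Strategy: write B = P · J · P⁻¹ where J is a Jordan canonical form, so e^{tB} = P · e^{tJ} · P⁻¹, and e^{tJ} can be computed block-by-block.

B has Jordan form
J =
  [-3,  1,  0]
  [ 0, -3,  1]
  [ 0,  0, -3]
(up to reordering of blocks).

Per-block formulas:
  For a 3×3 Jordan block J_3(-3): exp(t · J_3(-3)) = e^(-3t)·(I + t·N + (t^2/2)·N^2), where N is the 3×3 nilpotent shift.

After assembling e^{tJ} and conjugating by P, we get:

e^{tB} =
  [t^2*exp(-3*t)/2 - 4*t*exp(-3*t) + exp(-3*t), -t^2*exp(-3*t)/2 + 3*t*exp(-3*t), -t^2*exp(-3*t)/2 + 2*t*exp(-3*t)]
  [t^2*exp(-3*t) - 7*t*exp(-3*t), -t^2*exp(-3*t) + 5*t*exp(-3*t) + exp(-3*t), -t^2*exp(-3*t) + 3*t*exp(-3*t)]
  [-t^2*exp(-3*t)/2 + 3*t*exp(-3*t), t^2*exp(-3*t)/2 - 2*t*exp(-3*t), t^2*exp(-3*t)/2 - t*exp(-3*t) + exp(-3*t)]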